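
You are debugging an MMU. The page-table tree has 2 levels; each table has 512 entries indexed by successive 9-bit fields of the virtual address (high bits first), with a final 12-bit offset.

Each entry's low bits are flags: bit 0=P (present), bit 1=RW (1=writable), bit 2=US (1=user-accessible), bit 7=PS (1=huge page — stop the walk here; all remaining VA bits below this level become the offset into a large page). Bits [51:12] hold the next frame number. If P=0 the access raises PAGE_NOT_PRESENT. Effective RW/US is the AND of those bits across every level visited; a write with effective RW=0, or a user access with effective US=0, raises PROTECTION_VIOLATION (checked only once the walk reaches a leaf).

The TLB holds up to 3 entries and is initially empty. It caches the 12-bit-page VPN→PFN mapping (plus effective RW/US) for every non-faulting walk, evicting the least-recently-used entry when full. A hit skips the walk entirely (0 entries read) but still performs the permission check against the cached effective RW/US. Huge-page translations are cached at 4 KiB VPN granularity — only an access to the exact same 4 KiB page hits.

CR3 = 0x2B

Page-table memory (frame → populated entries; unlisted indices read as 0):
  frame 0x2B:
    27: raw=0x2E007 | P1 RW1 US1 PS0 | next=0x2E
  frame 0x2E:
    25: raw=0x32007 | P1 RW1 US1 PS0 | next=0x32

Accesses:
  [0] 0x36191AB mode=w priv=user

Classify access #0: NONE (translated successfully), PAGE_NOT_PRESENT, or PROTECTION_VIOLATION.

Per-access translation:
#0 VA=0x36191AB (w,user):
  L0 @0x2B[27] → 0x2E007  P=1,RW=1,US=1,PS=0
  L1 @0x2E[25] → 0x32007  P=1,RW=1,US=1,PS=0
  ⇒ phys 0x321AB  [2 reads]

Access #0 fault: NONE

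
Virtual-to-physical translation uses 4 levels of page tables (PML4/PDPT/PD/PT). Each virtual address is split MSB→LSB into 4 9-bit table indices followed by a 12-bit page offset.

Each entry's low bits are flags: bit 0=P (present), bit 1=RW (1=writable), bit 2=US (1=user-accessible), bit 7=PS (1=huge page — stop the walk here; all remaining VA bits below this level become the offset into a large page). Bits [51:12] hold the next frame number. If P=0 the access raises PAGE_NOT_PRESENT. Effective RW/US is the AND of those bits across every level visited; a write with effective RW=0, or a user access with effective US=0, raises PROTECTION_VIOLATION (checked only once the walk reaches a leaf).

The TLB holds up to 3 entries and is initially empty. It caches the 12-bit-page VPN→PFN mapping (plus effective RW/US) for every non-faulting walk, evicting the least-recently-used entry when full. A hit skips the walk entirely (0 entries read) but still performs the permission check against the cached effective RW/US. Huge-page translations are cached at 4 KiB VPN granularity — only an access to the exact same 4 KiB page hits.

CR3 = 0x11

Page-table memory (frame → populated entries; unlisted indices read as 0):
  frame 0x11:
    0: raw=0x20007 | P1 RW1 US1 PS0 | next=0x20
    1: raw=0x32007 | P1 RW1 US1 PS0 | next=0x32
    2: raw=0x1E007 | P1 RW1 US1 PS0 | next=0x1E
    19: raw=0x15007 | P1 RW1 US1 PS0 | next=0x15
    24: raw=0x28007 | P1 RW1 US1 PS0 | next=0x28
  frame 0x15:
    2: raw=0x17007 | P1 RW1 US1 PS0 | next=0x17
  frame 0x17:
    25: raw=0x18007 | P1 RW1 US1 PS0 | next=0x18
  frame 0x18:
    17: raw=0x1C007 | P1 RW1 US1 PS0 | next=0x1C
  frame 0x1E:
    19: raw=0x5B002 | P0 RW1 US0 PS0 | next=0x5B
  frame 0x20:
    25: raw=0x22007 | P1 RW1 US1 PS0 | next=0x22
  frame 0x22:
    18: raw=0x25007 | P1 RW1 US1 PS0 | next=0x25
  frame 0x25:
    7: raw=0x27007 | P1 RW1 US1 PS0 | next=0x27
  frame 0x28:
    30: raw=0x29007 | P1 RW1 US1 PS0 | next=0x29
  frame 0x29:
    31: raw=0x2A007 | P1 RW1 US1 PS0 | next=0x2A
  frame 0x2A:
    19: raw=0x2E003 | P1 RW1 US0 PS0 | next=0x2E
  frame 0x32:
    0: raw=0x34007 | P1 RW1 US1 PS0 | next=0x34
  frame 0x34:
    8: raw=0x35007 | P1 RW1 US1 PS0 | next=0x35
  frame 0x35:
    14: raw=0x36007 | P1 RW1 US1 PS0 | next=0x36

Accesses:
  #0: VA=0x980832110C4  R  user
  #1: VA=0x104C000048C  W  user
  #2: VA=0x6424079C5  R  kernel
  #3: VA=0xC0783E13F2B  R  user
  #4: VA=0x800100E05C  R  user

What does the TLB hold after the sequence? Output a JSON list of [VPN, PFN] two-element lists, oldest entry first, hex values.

Walk each access:
#0 VA=0x980832110C4 (r,user):
  lvl0: tbl 0x11, slot 19 ⇒ 0x15007 (P1/RW1/US1/PS0)
  lvl1: tbl 0x15, slot 2 ⇒ 0x17007 (P1/RW1/US1/PS0)
  lvl2: tbl 0x17, slot 25 ⇒ 0x18007 (P1/RW1/US1/PS0)
  lvl3: tbl 0x18, slot 17 ⇒ 0x1C007 (P1/RW1/US1/PS0)
  ⇒ phys 0x1C0C4  [4 reads]
#1 VA=0x104C000048C (w,user):
  lvl0: tbl 0x11, slot 2 ⇒ 0x1E007 (P1/RW1/US1/PS0)
  lvl1: tbl 0x1E, slot 19 ⇒ 0x5B002 (P0/RW1/US0/PS0)
  ✗ PAGE_NOT_PRESENT  [2 reads]
#2 VA=0x6424079C5 (r,kernel):
  lvl0: tbl 0x11, slot 0 ⇒ 0x20007 (P1/RW1/US1/PS0)
  lvl1: tbl 0x20, slot 25 ⇒ 0x22007 (P1/RW1/US1/PS0)
  lvl2: tbl 0x22, slot 18 ⇒ 0x25007 (P1/RW1/US1/PS0)
  lvl3: tbl 0x25, slot 7 ⇒ 0x27007 (P1/RW1/US1/PS0)
  ⇒ phys 0x279C5  [4 reads]
#3 VA=0xC0783E13F2B (r,user):
  lvl0: tbl 0x11, slot 24 ⇒ 0x28007 (P1/RW1/US1/PS0)
  lvl1: tbl 0x28, slot 30 ⇒ 0x29007 (P1/RW1/US1/PS0)
  lvl2: tbl 0x29, slot 31 ⇒ 0x2A007 (P1/RW1/US1/PS0)
  lvl3: tbl 0x2A, slot 19 ⇒ 0x2E003 (P1/RW1/US0/PS0)
  ✗ PROTECTION_VIOLATION  [4 reads]
#4 VA=0x800100E05C (r,user):
  lvl0: tbl 0x11, slot 1 ⇒ 0x32007 (P1/RW1/US1/PS0)
  lvl1: tbl 0x32, slot 0 ⇒ 0x34007 (P1/RW1/US1/PS0)
  lvl2: tbl 0x34, slot 8 ⇒ 0x35007 (P1/RW1/US1/PS0)
  lvl3: tbl 0x35, slot 14 ⇒ 0x36007 (P1/RW1/US1/PS0)
  ⇒ phys 0x3605C  [4 reads]

TLB: [["0x98083211", "0x1C"], ["0x642407", "0x27"], ["0x800100E", "0x36"]]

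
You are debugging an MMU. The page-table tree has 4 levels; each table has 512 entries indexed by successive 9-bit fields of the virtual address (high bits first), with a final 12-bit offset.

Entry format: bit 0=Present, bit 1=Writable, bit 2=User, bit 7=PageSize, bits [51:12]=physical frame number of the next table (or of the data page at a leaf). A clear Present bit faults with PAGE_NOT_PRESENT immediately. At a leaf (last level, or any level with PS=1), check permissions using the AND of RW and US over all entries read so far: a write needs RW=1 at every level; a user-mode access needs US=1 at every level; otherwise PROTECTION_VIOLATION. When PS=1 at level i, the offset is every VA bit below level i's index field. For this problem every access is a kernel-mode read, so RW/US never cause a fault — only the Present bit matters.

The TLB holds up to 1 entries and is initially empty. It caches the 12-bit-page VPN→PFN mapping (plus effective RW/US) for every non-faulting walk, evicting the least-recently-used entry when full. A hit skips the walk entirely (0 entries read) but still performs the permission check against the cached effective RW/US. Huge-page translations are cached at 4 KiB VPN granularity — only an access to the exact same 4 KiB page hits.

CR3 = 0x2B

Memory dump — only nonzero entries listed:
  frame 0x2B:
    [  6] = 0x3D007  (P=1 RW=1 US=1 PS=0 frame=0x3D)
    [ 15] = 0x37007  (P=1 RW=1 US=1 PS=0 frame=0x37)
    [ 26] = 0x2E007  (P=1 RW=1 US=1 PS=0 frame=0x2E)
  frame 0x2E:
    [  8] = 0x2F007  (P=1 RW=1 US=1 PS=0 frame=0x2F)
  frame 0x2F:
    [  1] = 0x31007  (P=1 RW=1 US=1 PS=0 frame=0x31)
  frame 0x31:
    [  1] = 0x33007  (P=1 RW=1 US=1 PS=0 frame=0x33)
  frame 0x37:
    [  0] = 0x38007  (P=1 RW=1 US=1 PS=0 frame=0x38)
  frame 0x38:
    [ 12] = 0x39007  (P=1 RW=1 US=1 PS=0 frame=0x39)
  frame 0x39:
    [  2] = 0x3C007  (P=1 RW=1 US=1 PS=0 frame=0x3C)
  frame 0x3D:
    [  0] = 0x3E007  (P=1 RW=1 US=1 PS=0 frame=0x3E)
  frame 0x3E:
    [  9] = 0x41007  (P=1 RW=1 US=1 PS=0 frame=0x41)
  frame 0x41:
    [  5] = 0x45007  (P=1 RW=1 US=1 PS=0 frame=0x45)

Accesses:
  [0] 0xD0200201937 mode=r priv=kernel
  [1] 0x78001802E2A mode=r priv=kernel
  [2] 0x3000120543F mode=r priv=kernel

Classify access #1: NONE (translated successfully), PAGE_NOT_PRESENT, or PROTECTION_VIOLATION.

Per-access translation:
#0 VA=0xD0200201937 (r,kernel):
  lvl0: tbl 0x2B, slot 26 ⇒ 0x2E007 (P1/RW1/US1/PS0)
  lvl1: tbl 0x2E, slot 8 ⇒ 0x2F007 (P1/RW1/US1/PS0)
  lvl2: tbl 0x2F, slot 1 ⇒ 0x31007 (P1/RW1/US1/PS0)
  lvl3: tbl 0x31, slot 1 ⇒ 0x33007 (P1/RW1/US1/PS0)
  → PA=0x33937  (4 entries read)
#1 VA=0x78001802E2A (r,kernel):
  lvl0: tbl 0x2B, slot 15 ⇒ 0x37007 (P1/RW1/US1/PS0)
  lvl1: tbl 0x37, slot 0 ⇒ 0x38007 (P1/RW1/US1/PS0)
  lvl2: tbl 0x38, slot 12 ⇒ 0x39007 (P1/RW1/US1/PS0)
  lvl3: tbl 0x39, slot 2 ⇒ 0x3C007 (P1/RW1/US1/PS0)
  → PA=0x3CE2A  (4 entries read)
#2 VA=0x3000120543F (r,kernel):
  lvl0: tbl 0x2B, slot 6 ⇒ 0x3D007 (P1/RW1/US1/PS0)
  lvl1: tbl 0x3D, slot 0 ⇒ 0x3E007 (P1/RW1/US1/PS0)
  lvl2: tbl 0x3E, slot 9 ⇒ 0x41007 (P1/RW1/US1/PS0)
  lvl3: tbl 0x41, slot 5 ⇒ 0x45007 (P1/RW1/US1/PS0)
  → PA=0x4543F  (4 entries read)

Access #1 fault: NONE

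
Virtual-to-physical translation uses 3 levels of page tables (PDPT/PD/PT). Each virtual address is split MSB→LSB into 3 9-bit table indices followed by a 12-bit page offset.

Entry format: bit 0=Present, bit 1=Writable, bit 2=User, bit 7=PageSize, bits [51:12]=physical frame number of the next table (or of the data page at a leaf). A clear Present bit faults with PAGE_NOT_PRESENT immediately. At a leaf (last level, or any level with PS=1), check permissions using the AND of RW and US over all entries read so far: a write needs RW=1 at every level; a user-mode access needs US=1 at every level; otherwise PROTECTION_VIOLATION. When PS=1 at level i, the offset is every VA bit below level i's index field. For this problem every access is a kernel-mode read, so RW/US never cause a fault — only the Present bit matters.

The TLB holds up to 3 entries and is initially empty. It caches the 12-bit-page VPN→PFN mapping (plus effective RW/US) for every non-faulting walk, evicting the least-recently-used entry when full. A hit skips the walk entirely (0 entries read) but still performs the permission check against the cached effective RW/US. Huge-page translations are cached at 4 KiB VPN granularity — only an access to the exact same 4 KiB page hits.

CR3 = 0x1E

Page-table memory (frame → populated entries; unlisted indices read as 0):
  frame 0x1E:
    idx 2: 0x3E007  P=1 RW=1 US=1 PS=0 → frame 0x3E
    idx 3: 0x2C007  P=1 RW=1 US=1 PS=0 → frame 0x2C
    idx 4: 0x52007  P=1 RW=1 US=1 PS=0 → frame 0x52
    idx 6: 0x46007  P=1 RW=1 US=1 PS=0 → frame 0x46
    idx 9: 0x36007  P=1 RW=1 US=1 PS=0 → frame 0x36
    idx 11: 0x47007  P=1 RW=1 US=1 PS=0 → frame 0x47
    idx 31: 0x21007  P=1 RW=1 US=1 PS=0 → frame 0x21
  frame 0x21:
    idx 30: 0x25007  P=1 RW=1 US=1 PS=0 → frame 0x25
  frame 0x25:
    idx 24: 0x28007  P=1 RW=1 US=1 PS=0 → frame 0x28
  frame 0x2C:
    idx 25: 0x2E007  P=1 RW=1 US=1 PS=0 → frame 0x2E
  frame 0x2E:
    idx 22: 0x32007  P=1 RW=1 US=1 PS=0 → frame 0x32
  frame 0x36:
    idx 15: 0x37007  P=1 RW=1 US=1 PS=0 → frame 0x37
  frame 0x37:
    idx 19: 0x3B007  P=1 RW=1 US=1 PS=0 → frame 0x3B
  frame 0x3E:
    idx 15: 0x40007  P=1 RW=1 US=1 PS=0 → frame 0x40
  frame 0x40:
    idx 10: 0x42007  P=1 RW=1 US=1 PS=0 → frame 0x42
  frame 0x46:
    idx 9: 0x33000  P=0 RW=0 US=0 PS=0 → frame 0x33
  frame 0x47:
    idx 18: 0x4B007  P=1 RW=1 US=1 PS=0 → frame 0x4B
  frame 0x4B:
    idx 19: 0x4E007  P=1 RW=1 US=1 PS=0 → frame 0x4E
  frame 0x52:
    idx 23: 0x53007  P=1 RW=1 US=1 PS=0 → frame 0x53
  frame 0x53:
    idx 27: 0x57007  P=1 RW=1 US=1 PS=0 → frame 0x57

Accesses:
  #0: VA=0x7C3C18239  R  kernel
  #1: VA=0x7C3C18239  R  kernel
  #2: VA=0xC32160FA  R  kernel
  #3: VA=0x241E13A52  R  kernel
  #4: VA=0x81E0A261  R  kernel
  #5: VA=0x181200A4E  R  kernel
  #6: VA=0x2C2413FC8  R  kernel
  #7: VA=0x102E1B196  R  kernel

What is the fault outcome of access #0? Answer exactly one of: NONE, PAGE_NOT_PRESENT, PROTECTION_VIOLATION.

Walk each access:
#0 VA=0x7C3C18239 (r,kernel):
  lvl0: tbl 0x1E, slot 31 ⇒ 0x21007 (P1/RW1/US1/PS0)
  lvl1: tbl 0x21, slot 30 ⇒ 0x25007 (P1/RW1/US1/PS0)
  lvl2: tbl 0x25, slot 24 ⇒ 0x28007 (P1/RW1/US1/PS0)
  ⇒ phys 0x28239  [3 reads]
#1 VA=0x7C3C18239 (r,kernel):
  TLB hit vpn=0x7C3C18 → PA=0x28239
#2 VA=0xC32160FA (r,kernel):
  lvl0: tbl 0x1E, slot 3 ⇒ 0x2C007 (P1/RW1/US1/PS0)
  lvl1: tbl 0x2C, slot 25 ⇒ 0x2E007 (P1/RW1/US1/PS0)
  lvl2: tbl 0x2E, slot 22 ⇒ 0x32007 (P1/RW1/US1/PS0)
  ⇒ phys 0x320FA  [3 reads]
#3 VA=0x241E13A52 (r,kernel):
  lvl0: tbl 0x1E, slot 9 ⇒ 0x36007 (P1/RW1/US1/PS0)
  lvl1: tbl 0x36, slot 15 ⇒ 0x37007 (P1/RW1/US1/PS0)
  lvl2: tbl 0x37, slot 19 ⇒ 0x3B007 (P1/RW1/US1/PS0)
  ⇒ phys 0x3BA52  [3 reads]
#4 VA=0x81E0A261 (r,kernel):
  lvl0: tbl 0x1E, slot 2 ⇒ 0x3E007 (P1/RW1/US1/PS0)
  lvl1: tbl 0x3E, slot 15 ⇒ 0x40007 (P1/RW1/US1/PS0)
  lvl2: tbl 0x40, slot 10 ⇒ 0x42007 (P1/RW1/US1/PS0)
  ⇒ phys 0x42261  [3 reads]
#5 VA=0x181200A4E (r,kernel):
  lvl0: tbl 0x1E, slot 6 ⇒ 0x46007 (P1/RW1/US1/PS0)
  lvl1: tbl 0x46, slot 9 ⇒ 0x33000 (P0/RW0/US0/PS0)
  ✗ PAGE_NOT_PRESENT  [2 reads]
#6 VA=0x2C2413FC8 (r,kernel):
  lvl0: tbl 0x1E, slot 11 ⇒ 0x47007 (P1/RW1/US1/PS0)
  lvl1: tbl 0x47, slot 18 ⇒ 0x4B007 (P1/RW1/US1/PS0)
  lvl2: tbl 0x4B, slot 19 ⇒ 0x4E007 (P1/RW1/US1/PS0)
  ⇒ phys 0x4EFC8  [3 reads]
#7 VA=0x102E1B196 (r,kernel):
  lvl0: tbl 0x1E, slot 4 ⇒ 0x52007 (P1/RW1/US1/PS0)
  lvl1: tbl 0x52, slot 23 ⇒ 0x53007 (P1/RW1/US1/PS0)
  lvl2: tbl 0x53, slot 27 ⇒ 0x57007 (P1/RW1/US1/PS0)
  ⇒ phys 0x57196  [3 reads]

Access #0 fault: NONE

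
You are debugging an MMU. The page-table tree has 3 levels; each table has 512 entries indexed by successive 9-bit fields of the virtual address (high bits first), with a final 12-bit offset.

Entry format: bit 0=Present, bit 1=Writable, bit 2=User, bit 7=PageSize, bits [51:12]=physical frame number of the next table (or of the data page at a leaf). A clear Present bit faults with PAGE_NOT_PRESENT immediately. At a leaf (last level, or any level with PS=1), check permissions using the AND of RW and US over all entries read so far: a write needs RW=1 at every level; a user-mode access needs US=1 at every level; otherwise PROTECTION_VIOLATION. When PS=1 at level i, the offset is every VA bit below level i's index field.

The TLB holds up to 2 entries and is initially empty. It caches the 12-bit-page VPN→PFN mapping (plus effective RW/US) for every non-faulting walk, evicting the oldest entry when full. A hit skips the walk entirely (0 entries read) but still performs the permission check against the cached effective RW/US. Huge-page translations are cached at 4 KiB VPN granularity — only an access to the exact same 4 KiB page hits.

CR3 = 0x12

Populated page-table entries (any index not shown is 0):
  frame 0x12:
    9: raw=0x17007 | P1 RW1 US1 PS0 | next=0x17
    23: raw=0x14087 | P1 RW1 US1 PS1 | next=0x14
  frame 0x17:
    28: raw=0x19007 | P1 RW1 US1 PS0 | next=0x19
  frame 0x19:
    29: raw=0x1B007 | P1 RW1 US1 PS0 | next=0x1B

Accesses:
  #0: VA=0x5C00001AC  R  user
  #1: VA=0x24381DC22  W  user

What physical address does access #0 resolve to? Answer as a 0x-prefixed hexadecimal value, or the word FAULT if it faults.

Trace:
#0 VA=0x5C00001AC (r,user):
  L0 @0x12[23] → 0x14087  P=1,RW=1,US=1,PS=1
  ✓ 0x141AC (huge @L0)  — 1 lookups
#1 VA=0x24381DC22 (w,user):
  L0 @0x12[9] → 0x17007  P=1,RW=1,US=1,PS=0
  L1 @0x17[28] → 0x19007  P=1,RW=1,US=1,PS=0
  L2 @0x19[29] → 0x1B007  P=1,RW=1,US=1,PS=0
  ✓ 0x1BC22  — 3 lookups

Access #0 PA: 0x141AC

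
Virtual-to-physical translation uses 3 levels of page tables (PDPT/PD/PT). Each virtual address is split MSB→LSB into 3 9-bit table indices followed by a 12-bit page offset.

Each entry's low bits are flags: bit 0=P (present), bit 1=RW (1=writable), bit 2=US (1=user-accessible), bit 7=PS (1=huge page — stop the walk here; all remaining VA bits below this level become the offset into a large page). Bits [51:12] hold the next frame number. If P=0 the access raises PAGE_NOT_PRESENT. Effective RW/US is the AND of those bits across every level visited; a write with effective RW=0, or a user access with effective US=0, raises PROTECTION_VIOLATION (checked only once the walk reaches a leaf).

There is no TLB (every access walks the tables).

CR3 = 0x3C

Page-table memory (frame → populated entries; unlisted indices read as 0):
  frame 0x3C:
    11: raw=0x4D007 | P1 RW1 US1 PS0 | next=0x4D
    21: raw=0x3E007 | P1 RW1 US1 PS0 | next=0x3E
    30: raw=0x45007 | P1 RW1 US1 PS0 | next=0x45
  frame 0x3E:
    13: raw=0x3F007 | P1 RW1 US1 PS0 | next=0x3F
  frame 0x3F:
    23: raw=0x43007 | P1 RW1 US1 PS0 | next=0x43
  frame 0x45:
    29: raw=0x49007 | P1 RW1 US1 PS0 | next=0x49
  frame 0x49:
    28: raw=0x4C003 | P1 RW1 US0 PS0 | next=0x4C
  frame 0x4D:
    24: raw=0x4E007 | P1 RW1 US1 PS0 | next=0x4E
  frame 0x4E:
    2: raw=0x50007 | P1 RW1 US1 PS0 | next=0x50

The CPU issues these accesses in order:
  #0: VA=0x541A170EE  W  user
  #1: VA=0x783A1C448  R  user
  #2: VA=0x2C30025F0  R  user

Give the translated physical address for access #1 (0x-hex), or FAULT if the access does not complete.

Per-access translation:
#0 VA=0x541A170EE (w,user):
  L0: frame=0x3C idx=21 entry=0x3E007 [P=1 RW=1 US=1 PS=0]
  L1: frame=0x3E idx=13 entry=0x3F007 [P=1 RW=1 US=1 PS=0]
  L2: frame=0x3F idx=23 entry=0x43007 [P=1 RW=1 US=1 PS=0]
  ✓ 0x430EE  — 3 lookups
#1 VA=0x783A1C448 (r,user):
  L0: frame=0x3C idx=30 entry=0x45007 [P=1 RW=1 US=1 PS=0]
  L1: frame=0x45 idx=29 entry=0x49007 [P=1 RW=1 US=1 PS=0]
  L2: frame=0x49 idx=28 entry=0x4C003 [P=1 RW=1 US=0 PS=0]
  ⇒ fault: PROTECTION_VIOLATION  — 3 lookups
#2 VA=0x2C30025F0 (r,user):
  L0: frame=0x3C idx=11 entry=0x4D007 [P=1 RW=1 US=1 PS=0]
  L1: frame=0x4D idx=24 entry=0x4E007 [P=1 RW=1 US=1 PS=0]
  L2: frame=0x4E idx=2 entry=0x50007 [P=1 RW=1 US=1 PS=0]
  ✓ 0x505F0  — 3 lookups

Access #1 PA: FAULT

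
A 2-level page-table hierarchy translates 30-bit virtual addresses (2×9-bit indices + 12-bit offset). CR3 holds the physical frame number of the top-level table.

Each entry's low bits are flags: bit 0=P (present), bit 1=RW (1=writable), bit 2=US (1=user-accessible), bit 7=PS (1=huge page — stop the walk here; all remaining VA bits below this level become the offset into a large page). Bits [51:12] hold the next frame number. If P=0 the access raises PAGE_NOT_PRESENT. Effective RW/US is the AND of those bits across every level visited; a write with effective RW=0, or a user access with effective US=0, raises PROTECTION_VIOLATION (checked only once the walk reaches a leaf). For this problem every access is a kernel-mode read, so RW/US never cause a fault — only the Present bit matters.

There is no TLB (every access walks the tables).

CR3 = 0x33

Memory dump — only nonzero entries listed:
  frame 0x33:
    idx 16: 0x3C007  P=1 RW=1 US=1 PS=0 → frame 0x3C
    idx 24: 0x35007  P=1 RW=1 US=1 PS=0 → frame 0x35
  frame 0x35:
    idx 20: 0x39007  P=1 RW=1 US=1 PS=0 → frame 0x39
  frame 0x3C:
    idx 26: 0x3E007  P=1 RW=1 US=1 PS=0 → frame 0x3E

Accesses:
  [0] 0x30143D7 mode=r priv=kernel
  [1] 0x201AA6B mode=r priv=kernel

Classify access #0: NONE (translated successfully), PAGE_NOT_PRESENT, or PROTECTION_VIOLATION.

Trace:
#0 VA=0x30143D7 (r,kernel):
  [0] read 0x33 idx=24: raw=0x35007 flags P=1 W=1 U=1 S=0
  [1] read 0x35 idx=20: raw=0x39007 flags P=1 W=1 U=1 S=0
  ✓ 0x393D7  — 2 lookups
#1 VA=0x201AA6B (r,kernel):
  [0] read 0x33 idx=16: raw=0x3C007 flags P=1 W=1 U=1 S=0
  [1] read 0x3C idx=26: raw=0x3E007 flags P=1 W=1 U=1 S=0
  ✓ 0x3EA6B  — 2 lookups

Access #0 fault: NONE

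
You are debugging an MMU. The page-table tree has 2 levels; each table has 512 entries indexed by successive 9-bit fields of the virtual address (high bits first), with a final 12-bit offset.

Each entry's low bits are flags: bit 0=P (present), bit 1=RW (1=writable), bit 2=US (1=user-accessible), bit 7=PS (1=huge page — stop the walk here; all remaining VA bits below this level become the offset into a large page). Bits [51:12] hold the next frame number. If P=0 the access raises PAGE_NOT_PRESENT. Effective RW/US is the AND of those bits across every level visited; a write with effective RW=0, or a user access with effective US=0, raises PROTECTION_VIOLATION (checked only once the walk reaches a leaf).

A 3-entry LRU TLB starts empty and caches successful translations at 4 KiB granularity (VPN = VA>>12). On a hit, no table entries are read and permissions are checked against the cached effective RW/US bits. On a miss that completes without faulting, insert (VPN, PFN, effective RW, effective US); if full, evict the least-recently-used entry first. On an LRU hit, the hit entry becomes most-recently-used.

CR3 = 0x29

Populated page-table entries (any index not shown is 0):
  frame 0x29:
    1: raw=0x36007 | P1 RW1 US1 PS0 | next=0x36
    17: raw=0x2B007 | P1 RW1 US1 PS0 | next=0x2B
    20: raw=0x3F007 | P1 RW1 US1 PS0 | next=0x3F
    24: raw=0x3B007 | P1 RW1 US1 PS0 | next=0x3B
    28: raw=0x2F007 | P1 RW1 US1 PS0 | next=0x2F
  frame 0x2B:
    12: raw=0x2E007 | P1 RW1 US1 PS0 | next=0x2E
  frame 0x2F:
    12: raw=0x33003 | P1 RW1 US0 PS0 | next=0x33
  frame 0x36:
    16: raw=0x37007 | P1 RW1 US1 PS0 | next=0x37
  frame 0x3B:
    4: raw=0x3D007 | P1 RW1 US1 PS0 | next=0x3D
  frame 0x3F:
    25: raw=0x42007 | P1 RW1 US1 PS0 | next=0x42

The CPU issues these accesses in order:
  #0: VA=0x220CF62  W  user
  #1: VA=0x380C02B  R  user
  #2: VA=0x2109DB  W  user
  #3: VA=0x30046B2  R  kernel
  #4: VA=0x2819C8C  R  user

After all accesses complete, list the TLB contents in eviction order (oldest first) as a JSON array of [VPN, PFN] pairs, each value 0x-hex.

Walk each access:
#0 VA=0x220CF62 (w,user):
  lvl0: tbl 0x29, slot 17 ⇒ 0x2B007 (P1/RW1/US1/PS0)
  lvl1: tbl 0x2B, slot 12 ⇒ 0x2E007 (P1/RW1/US1/PS0)
  → PA=0x2EF62  (2 entries read)
#1 VA=0x380C02B (r,user):
  lvl0: tbl 0x29, slot 28 ⇒ 0x2F007 (P1/RW1/US1/PS0)
  lvl1: tbl 0x2F, slot 12 ⇒ 0x33003 (P1/RW1/US0/PS0)
  ✗ PROTECTION_VIOLATION  [2 reads]
#2 VA=0x2109DB (w,user):
  lvl0: tbl 0x29, slot 1 ⇒ 0x36007 (P1/RW1/US1/PS0)
  lvl1: tbl 0x36, slot 16 ⇒ 0x37007 (P1/RW1/US1/PS0)
  → PA=0x379DB  (2 entries read)
#3 VA=0x30046B2 (r,kernel):
  lvl0: tbl 0x29, slot 24 ⇒ 0x3B007 (P1/RW1/US1/PS0)
  lvl1: tbl 0x3B, slot 4 ⇒ 0x3D007 (P1/RW1/US1/PS0)
  → PA=0x3D6B2  (2 entries read)
#4 VA=0x2819C8C (r,user):
  lvl0: tbl 0x29, slot 20 ⇒ 0x3F007 (P1/RW1/US1/PS0)
  lvl1: tbl 0x3F, slot 25 ⇒ 0x42007 (P1/RW1/US1/PS0)
  → PA=0x42C8C  (2 entries read)

TLB: [["0x210", "0x37"], ["0x3004", "0x3D"], ["0x2819", "0x42"]]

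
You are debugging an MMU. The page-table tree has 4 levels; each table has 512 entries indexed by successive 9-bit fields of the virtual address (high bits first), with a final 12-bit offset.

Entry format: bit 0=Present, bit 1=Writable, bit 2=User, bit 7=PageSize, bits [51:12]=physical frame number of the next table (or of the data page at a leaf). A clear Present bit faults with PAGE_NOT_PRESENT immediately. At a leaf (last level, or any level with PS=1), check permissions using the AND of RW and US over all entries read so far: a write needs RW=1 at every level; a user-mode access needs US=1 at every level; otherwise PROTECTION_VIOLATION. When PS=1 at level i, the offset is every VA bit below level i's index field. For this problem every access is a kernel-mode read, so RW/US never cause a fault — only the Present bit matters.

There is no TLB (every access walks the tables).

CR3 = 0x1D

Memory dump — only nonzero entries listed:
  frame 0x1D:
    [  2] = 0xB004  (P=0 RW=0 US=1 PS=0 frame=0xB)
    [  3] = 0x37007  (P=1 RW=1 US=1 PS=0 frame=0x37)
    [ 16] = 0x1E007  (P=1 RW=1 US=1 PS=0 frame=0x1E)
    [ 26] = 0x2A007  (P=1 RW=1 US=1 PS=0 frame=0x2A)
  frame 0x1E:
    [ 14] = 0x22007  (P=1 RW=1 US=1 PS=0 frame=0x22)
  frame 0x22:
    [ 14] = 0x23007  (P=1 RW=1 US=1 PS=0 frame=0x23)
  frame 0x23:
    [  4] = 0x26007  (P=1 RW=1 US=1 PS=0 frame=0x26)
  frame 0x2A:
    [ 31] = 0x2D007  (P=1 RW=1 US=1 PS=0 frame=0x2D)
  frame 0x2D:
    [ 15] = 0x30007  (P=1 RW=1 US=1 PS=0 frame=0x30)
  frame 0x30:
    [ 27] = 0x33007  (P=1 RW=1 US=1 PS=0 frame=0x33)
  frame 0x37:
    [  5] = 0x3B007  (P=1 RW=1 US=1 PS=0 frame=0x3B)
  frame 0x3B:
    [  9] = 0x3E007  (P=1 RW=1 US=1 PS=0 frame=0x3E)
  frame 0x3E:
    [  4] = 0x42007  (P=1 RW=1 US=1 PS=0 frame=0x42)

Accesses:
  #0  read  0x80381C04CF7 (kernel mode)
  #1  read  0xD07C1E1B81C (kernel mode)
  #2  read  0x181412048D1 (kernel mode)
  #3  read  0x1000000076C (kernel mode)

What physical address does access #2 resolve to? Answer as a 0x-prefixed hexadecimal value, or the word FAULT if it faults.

Per-access translation:
#0 VA=0x80381C04CF7 (r,kernel):
  lvl0: tbl 0x1D, slot 16 ⇒ 0x1E007 (P1/RW1/US1/PS0)
  lvl1: tbl 0x1E, slot 14 ⇒ 0x22007 (P1/RW1/US1/PS0)
  lvl2: tbl 0x22, slot 14 ⇒ 0x23007 (P1/RW1/US1/PS0)
  lvl3: tbl 0x23, slot 4 ⇒ 0x26007 (P1/RW1/US1/PS0)
  ✓ 0x26CF7  — 4 lookups
#1 VA=0xD07C1E1B81C (r,kernel):
  lvl0: tbl 0x1D, slot 26 ⇒ 0x2A007 (P1/RW1/US1/PS0)
  lvl1: tbl 0x2A, slot 31 ⇒ 0x2D007 (P1/RW1/US1/PS0)
  lvl2: tbl 0x2D, slot 15 ⇒ 0x30007 (P1/RW1/US1/PS0)
  lvl3: tbl 0x30, slot 27 ⇒ 0x33007 (P1/RW1/US1/PS0)
  ✓ 0x3381C  — 4 lookups
#2 VA=0x181412048D1 (r,kernel):
  lvl0: tbl 0x1D, slot 3 ⇒ 0x37007 (P1/RW1/US1/PS0)
  lvl1: tbl 0x37, slot 5 ⇒ 0x3B007 (P1/RW1/US1/PS0)
  lvl2: tbl 0x3B, slot 9 ⇒ 0x3E007 (P1/RW1/US1/PS0)
  lvl3: tbl 0x3E, slot 4 ⇒ 0x42007 (P1/RW1/US1/PS0)
  ✓ 0x428D1  — 4 lookups
#3 VA=0x1000000076C (r,kernel):
  lvl0: tbl 0x1D, slot 2 ⇒ 0xB004 (P0/RW0/US1/PS0)
  ✗ PAGE_NOT_PRESENT  [1 reads]

Access #2 PA: 0x428D1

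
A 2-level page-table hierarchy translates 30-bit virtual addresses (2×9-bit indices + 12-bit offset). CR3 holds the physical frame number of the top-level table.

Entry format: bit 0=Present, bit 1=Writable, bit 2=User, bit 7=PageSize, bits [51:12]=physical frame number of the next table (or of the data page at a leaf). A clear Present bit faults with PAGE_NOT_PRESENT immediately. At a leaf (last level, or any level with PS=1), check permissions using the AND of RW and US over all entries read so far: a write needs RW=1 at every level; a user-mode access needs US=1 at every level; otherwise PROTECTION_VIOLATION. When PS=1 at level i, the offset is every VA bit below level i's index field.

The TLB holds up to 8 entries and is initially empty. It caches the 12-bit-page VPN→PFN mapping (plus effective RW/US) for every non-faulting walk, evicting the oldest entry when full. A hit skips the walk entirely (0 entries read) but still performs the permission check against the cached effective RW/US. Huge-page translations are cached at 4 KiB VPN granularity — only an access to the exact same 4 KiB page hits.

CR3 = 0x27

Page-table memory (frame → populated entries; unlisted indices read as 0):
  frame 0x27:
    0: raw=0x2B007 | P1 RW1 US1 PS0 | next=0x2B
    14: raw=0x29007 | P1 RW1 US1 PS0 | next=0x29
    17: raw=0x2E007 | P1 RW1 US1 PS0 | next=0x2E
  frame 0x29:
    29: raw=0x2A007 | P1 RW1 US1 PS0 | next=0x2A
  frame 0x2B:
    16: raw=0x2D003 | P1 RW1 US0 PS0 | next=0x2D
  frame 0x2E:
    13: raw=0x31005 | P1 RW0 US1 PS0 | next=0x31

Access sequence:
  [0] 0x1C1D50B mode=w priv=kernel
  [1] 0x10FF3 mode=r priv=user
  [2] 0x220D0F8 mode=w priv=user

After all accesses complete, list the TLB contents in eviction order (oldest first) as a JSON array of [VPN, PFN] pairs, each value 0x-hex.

Per-access translation:
#0 VA=0x1C1D50B (w,kernel):
  lvl0: tbl 0x27, slot 14 ⇒ 0x29007 (P1/RW1/US1/PS0)
  lvl1: tbl 0x29, slot 29 ⇒ 0x2A007 (P1/RW1/US1/PS0)
  → PA=0x2A50B  (2 entries read)
#1 VA=0x10FF3 (r,user):
  lvl0: tbl 0x27, slot 0 ⇒ 0x2B007 (P1/RW1/US1/PS0)
  lvl1: tbl 0x2B, slot 16 ⇒ 0x2D003 (P1/RW1/US0/PS0)
  ✗ PROTECTION_VIOLATION  [2 reads]
#2 VA=0x220D0F8 (w,user):
  lvl0: tbl 0x27, slot 17 ⇒ 0x2E007 (P1/RW1/US1/PS0)
  lvl1: tbl 0x2E, slot 13 ⇒ 0x31005 (P1/RW0/US1/PS0)
  ✗ PROTECTION_VIOLATION  [2 reads]

TLB: [["0x1C1D", "0x2A"]]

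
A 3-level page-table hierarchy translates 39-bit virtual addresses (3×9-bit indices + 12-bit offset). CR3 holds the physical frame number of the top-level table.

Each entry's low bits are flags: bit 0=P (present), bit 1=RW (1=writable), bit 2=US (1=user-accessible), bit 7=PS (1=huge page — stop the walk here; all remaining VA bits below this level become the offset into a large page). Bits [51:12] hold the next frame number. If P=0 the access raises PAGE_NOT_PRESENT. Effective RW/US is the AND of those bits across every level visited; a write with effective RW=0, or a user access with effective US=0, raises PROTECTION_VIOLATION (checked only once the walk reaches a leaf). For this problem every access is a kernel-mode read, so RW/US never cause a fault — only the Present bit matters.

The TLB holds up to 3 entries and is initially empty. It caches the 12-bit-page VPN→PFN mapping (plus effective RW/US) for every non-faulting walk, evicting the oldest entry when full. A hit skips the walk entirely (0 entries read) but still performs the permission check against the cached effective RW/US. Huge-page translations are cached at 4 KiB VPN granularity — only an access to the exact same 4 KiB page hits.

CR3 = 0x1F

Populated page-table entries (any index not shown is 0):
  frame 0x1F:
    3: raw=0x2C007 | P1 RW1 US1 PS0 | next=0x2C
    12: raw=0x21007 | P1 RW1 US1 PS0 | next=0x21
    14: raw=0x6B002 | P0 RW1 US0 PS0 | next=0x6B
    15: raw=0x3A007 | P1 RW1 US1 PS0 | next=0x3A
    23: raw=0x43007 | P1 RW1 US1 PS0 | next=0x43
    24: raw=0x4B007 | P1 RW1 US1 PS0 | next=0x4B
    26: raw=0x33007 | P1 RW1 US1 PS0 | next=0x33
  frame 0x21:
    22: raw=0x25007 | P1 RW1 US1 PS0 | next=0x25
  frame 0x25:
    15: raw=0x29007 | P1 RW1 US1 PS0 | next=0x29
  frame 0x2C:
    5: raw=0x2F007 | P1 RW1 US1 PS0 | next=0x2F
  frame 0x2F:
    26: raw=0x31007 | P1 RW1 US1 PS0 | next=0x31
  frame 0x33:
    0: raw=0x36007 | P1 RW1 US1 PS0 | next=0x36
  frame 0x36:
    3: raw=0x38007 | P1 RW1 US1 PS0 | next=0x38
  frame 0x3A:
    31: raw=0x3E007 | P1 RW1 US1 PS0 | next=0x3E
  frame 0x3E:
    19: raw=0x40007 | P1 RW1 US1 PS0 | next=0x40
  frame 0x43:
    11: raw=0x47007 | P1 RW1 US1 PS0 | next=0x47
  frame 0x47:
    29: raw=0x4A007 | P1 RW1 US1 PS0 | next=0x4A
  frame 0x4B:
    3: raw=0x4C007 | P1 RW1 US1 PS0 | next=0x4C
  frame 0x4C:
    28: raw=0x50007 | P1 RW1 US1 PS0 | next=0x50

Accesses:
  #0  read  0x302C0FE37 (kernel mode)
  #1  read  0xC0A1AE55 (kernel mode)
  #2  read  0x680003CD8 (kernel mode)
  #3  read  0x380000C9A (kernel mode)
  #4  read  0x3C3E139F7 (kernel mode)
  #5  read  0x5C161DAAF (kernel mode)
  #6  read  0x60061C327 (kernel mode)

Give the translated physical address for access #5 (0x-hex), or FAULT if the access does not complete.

Walk each access:
#0 VA=0x302C0FE37 (r,kernel):
  [0] read 0x1F idx=12: raw=0x21007 flags P=1 W=1 U=1 S=0
  [1] read 0x21 idx=22: raw=0x25007 flags P=1 W=1 U=1 S=0
  [2] read 0x25 idx=15: raw=0x29007 flags P=1 W=1 U=1 S=0
  ✓ 0x29E37  — 3 lookups
#1 VA=0xC0A1AE55 (r,kernel):
  [0] read 0x1F idx=3: raw=0x2C007 flags P=1 W=1 U=1 S=0
  [1] read 0x2C idx=5: raw=0x2F007 flags P=1 W=1 U=1 S=0
  [2] read 0x2F idx=26: raw=0x31007 flags P=1 W=1 U=1 S=0
  ✓ 0x31E55  — 3 lookups
#2 VA=0x680003CD8 (r,kernel):
  [0] read 0x1F idx=26: raw=0x33007 flags P=1 W=1 U=1 S=0
  [1] read 0x33 idx=0: raw=0x36007 flags P=1 W=1 U=1 S=0
  [2] read 0x36 idx=3: raw=0x38007 flags P=1 W=1 U=1 S=0
  ✓ 0x38CD8  — 3 lookups
#3 VA=0x380000C9A (r,kernel):
  [0] read 0x1F idx=14: raw=0x6B002 flags P=0 W=1 U=0 S=0
  → PAGE_NOT_PRESENT  (1 entries read)
#4 VA=0x3C3E139F7 (r,kernel):
  [0] read 0x1F idx=15: raw=0x3A007 flags P=1 W=1 U=1 S=0
  [1] read 0x3A idx=31: raw=0x3E007 flags P=1 W=1 U=1 S=0
  [2] read 0x3E idx=19: raw=0x40007 flags P=1 W=1 U=1 S=0
  ✓ 0x409F7  — 3 lookups
#5 VA=0x5C161DAAF (r,kernel):
  [0] read 0x1F idx=23: raw=0x43007 flags P=1 W=1 U=1 S=0
  [1] read 0x43 idx=11: raw=0x47007 flags P=1 W=1 U=1 S=0
  [2] read 0x47 idx=29: raw=0x4A007 flags P=1 W=1 U=1 S=0
  ✓ 0x4AAAF  — 3 lookups
#6 VA=0x60061C327 (r,kernel):
  [0] read 0x1F idx=24: raw=0x4B007 flags P=1 W=1 U=1 S=0
  [1] read 0x4B idx=3: raw=0x4C007 flags P=1 W=1 U=1 S=0
  [2] read 0x4C idx=28: raw=0x50007 flags P=1 W=1 U=1 S=0
  ✓ 0x50327  — 3 lookups

Access #5 PA: 0x4AAAF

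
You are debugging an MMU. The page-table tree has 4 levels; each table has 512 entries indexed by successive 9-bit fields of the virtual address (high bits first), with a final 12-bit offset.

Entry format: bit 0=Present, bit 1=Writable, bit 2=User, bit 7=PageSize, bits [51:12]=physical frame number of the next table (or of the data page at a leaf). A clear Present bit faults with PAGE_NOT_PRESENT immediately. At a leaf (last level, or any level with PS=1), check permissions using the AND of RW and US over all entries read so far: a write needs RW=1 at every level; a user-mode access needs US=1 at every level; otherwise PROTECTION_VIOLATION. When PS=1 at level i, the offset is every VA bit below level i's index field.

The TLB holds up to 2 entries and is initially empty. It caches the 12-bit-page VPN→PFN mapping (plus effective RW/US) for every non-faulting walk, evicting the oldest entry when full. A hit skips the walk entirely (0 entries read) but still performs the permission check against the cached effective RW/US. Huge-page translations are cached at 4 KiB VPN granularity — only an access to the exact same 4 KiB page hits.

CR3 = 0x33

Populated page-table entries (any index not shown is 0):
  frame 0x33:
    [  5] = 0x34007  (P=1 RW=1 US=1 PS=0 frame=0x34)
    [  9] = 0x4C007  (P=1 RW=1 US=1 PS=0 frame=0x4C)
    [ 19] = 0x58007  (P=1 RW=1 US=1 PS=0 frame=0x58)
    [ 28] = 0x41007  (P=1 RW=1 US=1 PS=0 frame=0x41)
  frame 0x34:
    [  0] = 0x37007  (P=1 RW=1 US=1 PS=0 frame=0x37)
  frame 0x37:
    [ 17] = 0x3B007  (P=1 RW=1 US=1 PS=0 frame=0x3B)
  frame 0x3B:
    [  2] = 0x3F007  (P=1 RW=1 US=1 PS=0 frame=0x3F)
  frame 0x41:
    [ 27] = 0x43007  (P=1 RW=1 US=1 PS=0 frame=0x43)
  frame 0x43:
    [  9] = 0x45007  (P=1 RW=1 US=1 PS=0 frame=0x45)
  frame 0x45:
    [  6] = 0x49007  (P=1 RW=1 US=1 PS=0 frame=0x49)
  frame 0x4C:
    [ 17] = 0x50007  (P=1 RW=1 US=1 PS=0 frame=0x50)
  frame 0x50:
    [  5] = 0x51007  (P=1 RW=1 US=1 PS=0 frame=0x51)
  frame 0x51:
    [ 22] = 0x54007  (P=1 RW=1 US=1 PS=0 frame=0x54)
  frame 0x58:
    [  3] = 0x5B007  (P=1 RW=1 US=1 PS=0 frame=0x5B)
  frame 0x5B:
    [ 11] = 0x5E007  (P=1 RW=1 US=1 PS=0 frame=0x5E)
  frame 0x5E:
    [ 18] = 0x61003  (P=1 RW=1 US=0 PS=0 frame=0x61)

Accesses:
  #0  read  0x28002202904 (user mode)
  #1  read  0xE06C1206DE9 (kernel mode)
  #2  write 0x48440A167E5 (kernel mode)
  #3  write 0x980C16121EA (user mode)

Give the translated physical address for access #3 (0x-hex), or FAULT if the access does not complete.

Trace:
#0 VA=0x28002202904 (r,user):
  lvl0: tbl 0x33, slot 5 ⇒ 0x34007 (P1/RW1/US1/PS0)
  lvl1: tbl 0x34, slot 0 ⇒ 0x37007 (P1/RW1/US1/PS0)
  lvl2: tbl 0x37, slot 17 ⇒ 0x3B007 (P1/RW1/US1/PS0)
  lvl3: tbl 0x3B, slot 2 ⇒ 0x3F007 (P1/RW1/US1/PS0)
  ✓ 0x3F904  — 4 lookups
#1 VA=0xE06C1206DE9 (r,kernel):
  lvl0: tbl 0x33, slot 28 ⇒ 0x41007 (P1/RW1/US1/PS0)
  lvl1: tbl 0x41, slot 27 ⇒ 0x43007 (P1/RW1/US1/PS0)
  lvl2: tbl 0x43, slot 9 ⇒ 0x45007 (P1/RW1/US1/PS0)
  lvl3: tbl 0x45, slot 6 ⇒ 0x49007 (P1/RW1/US1/PS0)
  ✓ 0x49DE9  — 4 lookups
#2 VA=0x48440A167E5 (w,kernel):
  lvl0: tbl 0x33, slot 9 ⇒ 0x4C007 (P1/RW1/US1/PS0)
  lvl1: tbl 0x4C, slot 17 ⇒ 0x50007 (P1/RW1/US1/PS0)
  lvl2: tbl 0x50, slot 5 ⇒ 0x51007 (P1/RW1/US1/PS0)
  lvl3: tbl 0x51, slot 22 ⇒ 0x54007 (P1/RW1/US1/PS0)
  ✓ 0x547E5  — 4 lookups
#3 VA=0x980C16121EA (w,user):
  lvl0: tbl 0x33, slot 19 ⇒ 0x58007 (P1/RW1/US1/PS0)
  lvl1: tbl 0x58, slot 3 ⇒ 0x5B007 (P1/RW1/US1/PS0)
  lvl2: tbl 0x5B, slot 11 ⇒ 0x5E007 (P1/RW1/US1/PS0)
  lvl3: tbl 0x5E, slot 18 ⇒ 0x61003 (P1/RW1/US0/PS0)
  ✗ PROTECTION_VIOLATION  [4 reads]

Access #3 PA: FAULT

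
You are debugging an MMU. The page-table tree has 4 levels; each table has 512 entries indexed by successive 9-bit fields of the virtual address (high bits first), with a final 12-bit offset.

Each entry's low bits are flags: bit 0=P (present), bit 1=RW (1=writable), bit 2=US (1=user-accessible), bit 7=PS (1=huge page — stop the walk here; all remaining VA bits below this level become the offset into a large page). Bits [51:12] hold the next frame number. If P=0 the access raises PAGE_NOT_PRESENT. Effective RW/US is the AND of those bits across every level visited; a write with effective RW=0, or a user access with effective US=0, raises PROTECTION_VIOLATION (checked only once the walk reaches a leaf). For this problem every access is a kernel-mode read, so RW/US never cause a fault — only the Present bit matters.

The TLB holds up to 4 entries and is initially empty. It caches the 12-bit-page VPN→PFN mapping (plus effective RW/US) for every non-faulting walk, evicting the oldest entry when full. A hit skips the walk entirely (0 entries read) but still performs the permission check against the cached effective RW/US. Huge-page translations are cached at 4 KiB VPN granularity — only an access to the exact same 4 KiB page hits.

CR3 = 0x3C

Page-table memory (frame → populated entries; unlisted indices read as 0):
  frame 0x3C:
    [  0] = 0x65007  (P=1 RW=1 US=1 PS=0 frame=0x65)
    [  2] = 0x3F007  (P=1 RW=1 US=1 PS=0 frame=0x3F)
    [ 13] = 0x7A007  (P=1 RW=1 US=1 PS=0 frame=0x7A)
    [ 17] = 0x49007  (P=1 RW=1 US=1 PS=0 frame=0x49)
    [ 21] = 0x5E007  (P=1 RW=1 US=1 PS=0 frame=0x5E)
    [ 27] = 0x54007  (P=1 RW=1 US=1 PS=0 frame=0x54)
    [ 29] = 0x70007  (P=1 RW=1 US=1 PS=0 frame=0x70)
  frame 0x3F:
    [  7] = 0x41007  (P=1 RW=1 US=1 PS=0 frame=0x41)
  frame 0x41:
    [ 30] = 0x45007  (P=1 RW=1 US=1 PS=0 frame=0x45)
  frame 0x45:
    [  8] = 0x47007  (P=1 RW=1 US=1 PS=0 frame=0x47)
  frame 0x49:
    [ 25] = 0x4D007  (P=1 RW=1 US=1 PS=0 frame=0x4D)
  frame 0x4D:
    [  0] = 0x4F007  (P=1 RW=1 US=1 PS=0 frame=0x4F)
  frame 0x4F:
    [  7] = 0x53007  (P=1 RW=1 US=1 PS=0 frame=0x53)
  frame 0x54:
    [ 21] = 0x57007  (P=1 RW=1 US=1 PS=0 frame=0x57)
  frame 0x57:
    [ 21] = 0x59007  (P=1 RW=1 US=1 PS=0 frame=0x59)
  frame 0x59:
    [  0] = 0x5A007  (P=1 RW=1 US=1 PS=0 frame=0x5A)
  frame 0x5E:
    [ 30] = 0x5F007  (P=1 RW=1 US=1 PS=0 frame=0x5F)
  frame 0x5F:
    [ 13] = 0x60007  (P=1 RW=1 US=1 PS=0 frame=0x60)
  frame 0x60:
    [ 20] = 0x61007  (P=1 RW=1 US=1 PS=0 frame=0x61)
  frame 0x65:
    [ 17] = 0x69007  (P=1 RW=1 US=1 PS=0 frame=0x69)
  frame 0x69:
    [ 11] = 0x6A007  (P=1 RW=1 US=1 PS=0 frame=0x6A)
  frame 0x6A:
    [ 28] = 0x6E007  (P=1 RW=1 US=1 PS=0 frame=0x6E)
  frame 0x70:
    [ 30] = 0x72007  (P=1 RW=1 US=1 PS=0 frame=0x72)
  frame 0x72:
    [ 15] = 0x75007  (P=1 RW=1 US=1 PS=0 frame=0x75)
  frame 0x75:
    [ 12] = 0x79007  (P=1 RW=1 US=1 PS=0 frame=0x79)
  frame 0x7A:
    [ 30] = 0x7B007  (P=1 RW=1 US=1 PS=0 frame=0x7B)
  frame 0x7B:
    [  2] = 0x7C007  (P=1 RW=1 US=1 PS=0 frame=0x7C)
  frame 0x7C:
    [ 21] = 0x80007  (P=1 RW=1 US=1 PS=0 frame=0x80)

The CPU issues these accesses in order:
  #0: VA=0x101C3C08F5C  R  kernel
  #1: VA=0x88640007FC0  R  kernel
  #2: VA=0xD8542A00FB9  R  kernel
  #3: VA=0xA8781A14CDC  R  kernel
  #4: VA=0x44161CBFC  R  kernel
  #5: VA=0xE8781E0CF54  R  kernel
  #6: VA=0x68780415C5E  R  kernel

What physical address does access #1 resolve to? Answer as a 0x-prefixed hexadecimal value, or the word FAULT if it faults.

Per-access translation:
#0 VA=0x101C3C08F5C (r,kernel):
  [0] read 0x3C idx=2: raw=0x3F007 flags P=1 W=1 U=1 S=0
  [1] read 0x3F idx=7: raw=0x41007 flags P=1 W=1 U=1 S=0
  [2] read 0x41 idx=30: raw=0x45007 flags P=1 W=1 U=1 S=0
  [3] read 0x45 idx=8: raw=0x47007 flags P=1 W=1 U=1 S=0
  ✓ 0x47F5C  — 4 lookups
#1 VA=0x88640007FC0 (r,kernel):
  [0] read 0x3C idx=17: raw=0x49007 flags P=1 W=1 U=1 S=0
  [1] read 0x49 idx=25: raw=0x4D007 flags P=1 W=1 U=1 S=0
  [2] read 0x4D idx=0: raw=0x4F007 flags P=1 W=1 U=1 S=0
  [3] read 0x4F idx=7: raw=0x53007 flags P=1 W=1 U=1 S=0
  ✓ 0x53FC0  — 4 lookups
#2 VA=0xD8542A00FB9 (r,kernel):
  [0] read 0x3C idx=27: raw=0x54007 flags P=1 W=1 U=1 S=0
  [1] read 0x54 idx=21: raw=0x57007 flags P=1 W=1 U=1 S=0
  [2] read 0x57 idx=21: raw=0x59007 flags P=1 W=1 U=1 S=0
  [3] read 0x59 idx=0: raw=0x5A007 flags P=1 W=1 U=1 S=0
  ✓ 0x5AFB9  — 4 lookups
#3 VA=0xA8781A14CDC (r,kernel):
  [0] read 0x3C idx=21: raw=0x5E007 flags P=1 W=1 U=1 S=0
  [1] read 0x5E idx=30: raw=0x5F007 flags P=1 W=1 U=1 S=0
  [2] read 0x5F idx=13: raw=0x60007 flags P=1 W=1 U=1 S=0
  [3] read 0x60 idx=20: raw=0x61007 flags P=1 W=1 U=1 S=0
  ✓ 0x61CDC  — 4 lookups
#4 VA=0x44161CBFC (r,kernel):
  [0] read 0x3C idx=0: raw=0x65007 flags P=1 W=1 U=1 S=0
  [1] read 0x65 idx=17: raw=0x69007 flags P=1 W=1 U=1 S=0
  [2] read 0x69 idx=11: raw=0x6A007 flags P=1 W=1 U=1 S=0
  [3] read 0x6A idx=28: raw=0x6E007 flags P=1 W=1 U=1 S=0
  ✓ 0x6EBFC  — 4 lookups
#5 VA=0xE8781E0CF54 (r,kernel):
  [0] read 0x3C idx=29: raw=0x70007 flags P=1 W=1 U=1 S=0
  [1] read 0x70 idx=30: raw=0x72007 flags P=1 W=1 U=1 S=0
  [2] read 0x72 idx=15: raw=0x75007 flags P=1 W=1 U=1 S=0
  [3] read 0x75 idx=12: raw=0x79007 flags P=1 W=1 U=1 S=0
  ✓ 0x79F54  — 4 lookups
#6 VA=0x68780415C5E (r,kernel):
  [0] read 0x3C idx=13: raw=0x7A007 flags P=1 W=1 U=1 S=0
  [1] read 0x7A idx=30: raw=0x7B007 flags P=1 W=1 U=1 S=0
  [2] read 0x7B idx=2: raw=0x7C007 flags P=1 W=1 U=1 S=0
  [3] read 0x7C idx=21: raw=0x80007 flags P=1 W=1 U=1 S=0
  ✓ 0x80C5E  — 4 lookups

Access #1 PA: 0x53FC0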